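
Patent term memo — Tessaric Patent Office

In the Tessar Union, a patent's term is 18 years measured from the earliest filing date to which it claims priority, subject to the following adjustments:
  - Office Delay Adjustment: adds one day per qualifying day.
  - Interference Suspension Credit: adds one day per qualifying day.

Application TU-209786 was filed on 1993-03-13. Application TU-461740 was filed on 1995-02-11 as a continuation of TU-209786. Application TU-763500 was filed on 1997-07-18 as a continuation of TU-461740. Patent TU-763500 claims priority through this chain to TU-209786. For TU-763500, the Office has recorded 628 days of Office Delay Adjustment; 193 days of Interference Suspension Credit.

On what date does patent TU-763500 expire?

June 11, 2013

Earliest priority filing: 13 March 1993.
Base term: 13 March 1993 + 18 years → 13 March 2011.
Office Delay Adjustment: +628 days → 30 November 2012.
Interference Suspension Credit: +193 days → 11 June 2013.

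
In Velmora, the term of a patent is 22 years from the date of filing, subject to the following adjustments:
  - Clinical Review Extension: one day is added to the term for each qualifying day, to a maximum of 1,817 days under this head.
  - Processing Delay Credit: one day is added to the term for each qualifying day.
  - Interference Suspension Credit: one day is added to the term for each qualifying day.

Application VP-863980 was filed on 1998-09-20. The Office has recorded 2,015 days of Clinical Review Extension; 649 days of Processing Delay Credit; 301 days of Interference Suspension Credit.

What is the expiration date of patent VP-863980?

2028-04-18

Base term: filing date + 22 years → 20 September 2020.
Clinical Review Extension: 2015 days claimed exceeds the 1817-day cap, so +1817 days → 11 September 2025.
Processing Delay Credit: +649 days → 22 June 2027.
Interference Suspension Credit: +301 days → 18 April 2028.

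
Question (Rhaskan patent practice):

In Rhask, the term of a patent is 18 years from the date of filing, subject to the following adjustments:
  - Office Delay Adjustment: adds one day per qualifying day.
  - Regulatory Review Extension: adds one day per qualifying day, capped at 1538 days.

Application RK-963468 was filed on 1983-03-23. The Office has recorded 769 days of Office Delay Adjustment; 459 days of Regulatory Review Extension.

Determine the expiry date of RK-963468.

2004-08-02

Base term: filing date + 18 years → 23 March 2001.
Office Delay Adjustment: +769 days → 1 May 2003.
Regulatory Review Extension: 459 days (within the 1538-day cap) → +459 days → 2 August 2004.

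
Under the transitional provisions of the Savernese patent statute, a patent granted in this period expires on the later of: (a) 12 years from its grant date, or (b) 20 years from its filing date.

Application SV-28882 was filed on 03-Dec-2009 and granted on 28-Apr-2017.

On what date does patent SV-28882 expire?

2029-12-03

(a) grant + 12 years → 28 April 2029.
(b) filing + 20 years → 3 December 2029.
Later of the two: 3 December 2029.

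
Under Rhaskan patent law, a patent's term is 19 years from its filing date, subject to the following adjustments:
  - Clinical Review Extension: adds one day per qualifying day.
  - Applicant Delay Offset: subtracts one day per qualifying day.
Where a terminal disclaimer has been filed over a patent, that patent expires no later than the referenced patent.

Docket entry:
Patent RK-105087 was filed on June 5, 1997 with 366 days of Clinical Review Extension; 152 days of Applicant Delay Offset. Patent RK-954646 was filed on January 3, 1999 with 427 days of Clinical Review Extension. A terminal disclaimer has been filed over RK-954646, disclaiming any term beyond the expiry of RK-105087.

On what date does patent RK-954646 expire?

Natural term of RK-954646:
  Base: filing + 19 years → 3 January 2018.
  Clinical Review Extension: +427 days → 6 March 2019.
Expiry of referenced patent RK-105087:
  Base: filing + 19 years → 5 June 2016.
  Clinical Review Extension: +366 days → 6 June 2017.
  Applicant Delay Offset: −152 days → 5 January 2017.
Terminal disclaimer: RK-954646 expires on the earlier of 6 March 2019 and 5 January 2017.

January 5, 2017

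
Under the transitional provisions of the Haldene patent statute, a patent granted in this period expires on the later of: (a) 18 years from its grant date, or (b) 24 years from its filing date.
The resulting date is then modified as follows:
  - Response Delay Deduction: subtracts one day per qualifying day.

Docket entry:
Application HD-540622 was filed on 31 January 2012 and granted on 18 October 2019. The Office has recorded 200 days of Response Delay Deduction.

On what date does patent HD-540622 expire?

April 1, 2037

(a) grant + 18 years → 18 October 2037.
(b) filing + 24 years → 31 January 2036.
Later of the two: 18 October 2037.
Response Delay Deduction: −200 days → 1 April 2037.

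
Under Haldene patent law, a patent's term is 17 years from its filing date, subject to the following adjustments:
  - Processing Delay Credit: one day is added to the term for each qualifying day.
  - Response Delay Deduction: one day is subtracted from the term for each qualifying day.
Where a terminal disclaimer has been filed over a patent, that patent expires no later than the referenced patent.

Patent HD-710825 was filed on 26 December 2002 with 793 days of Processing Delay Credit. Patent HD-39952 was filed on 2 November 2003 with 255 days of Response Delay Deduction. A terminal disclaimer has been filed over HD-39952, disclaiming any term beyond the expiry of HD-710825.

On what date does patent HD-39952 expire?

Natural term of HD-39952:
  Base: filing + 17 years → 2 November 2020.
  Response Delay Deduction: −255 days → 21 February 2020.
Expiry of referenced patent HD-710825:
  Base: filing + 17 years → 26 December 2019.
  Processing Delay Credit: +793 days → 26 February 2022.
Terminal disclaimer: HD-39952 expires on the earlier of 21 February 2020 and 26 February 2022.

2020-02-21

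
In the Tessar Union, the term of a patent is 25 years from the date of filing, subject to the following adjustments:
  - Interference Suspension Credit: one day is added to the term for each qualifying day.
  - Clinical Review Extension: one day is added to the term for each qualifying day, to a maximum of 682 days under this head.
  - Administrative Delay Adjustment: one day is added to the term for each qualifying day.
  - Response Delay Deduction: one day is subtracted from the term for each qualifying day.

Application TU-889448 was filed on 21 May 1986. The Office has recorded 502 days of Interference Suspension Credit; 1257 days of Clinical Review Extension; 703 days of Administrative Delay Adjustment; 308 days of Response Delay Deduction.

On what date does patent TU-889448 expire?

September 16, 2015

Base term: filing date + 25 years → 21 May 2011.
Interference Suspension Credit: +502 days → 4 October 2012.
Clinical Review Extension: 1257 days claimed exceeds the 682-day cap, so +682 days → 17 August 2014.
Administrative Delay Adjustment: +703 days → 20 July 2016.
Response Delay Deduction: −308 days → 16 September 2015.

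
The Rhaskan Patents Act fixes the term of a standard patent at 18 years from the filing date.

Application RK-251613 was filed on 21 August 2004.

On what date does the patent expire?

Filing date + 18 years → 21 August 2022.

2022-08-21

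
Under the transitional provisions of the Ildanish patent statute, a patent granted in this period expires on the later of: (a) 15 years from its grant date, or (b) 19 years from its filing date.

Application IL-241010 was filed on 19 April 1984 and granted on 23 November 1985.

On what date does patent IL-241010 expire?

2003-04-19

(a) grant + 15 years → 23 November 2000.
(b) filing + 19 years → 19 April 2003.
Later of the two: 19 April 2003.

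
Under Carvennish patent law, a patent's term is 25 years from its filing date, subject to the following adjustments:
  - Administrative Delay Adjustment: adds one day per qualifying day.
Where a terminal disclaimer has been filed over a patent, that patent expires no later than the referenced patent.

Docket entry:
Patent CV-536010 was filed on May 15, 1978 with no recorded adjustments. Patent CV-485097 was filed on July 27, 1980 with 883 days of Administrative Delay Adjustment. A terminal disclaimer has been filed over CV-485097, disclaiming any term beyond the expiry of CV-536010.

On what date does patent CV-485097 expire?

Natural term of CV-485097:
  Base: filing + 25 years → 27 July 2005.
  Administrative Delay Adjustment: +883 days → 27 December 2007.
Expiry of referenced patent CV-536010:
  Base: filing + 25 years → 15 May 2003.
Terminal disclaimer: CV-485097 expires on the earlier of 27 December 2007 and 15 May 2003.

2003-05-15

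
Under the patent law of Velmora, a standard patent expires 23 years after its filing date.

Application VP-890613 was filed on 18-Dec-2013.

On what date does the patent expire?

2036-12-18

Filing date + 23 years → 18 December 2036.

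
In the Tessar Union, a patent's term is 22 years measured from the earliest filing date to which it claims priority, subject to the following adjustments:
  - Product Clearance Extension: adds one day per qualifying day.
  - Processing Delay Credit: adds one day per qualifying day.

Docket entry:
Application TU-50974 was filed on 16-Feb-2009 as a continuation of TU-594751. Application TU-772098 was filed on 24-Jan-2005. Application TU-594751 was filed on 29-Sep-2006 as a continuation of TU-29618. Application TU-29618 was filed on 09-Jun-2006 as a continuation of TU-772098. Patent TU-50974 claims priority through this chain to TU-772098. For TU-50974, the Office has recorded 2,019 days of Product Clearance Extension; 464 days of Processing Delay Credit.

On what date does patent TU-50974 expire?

November 11, 2033

Earliest priority filing: 24 January 2005.
Base term: 24 January 2005 + 22 years → 24 January 2027.
Product Clearance Extension: +2019 days → 4 August 2032.
Processing Delay Credit: +464 days → 11 November 2033.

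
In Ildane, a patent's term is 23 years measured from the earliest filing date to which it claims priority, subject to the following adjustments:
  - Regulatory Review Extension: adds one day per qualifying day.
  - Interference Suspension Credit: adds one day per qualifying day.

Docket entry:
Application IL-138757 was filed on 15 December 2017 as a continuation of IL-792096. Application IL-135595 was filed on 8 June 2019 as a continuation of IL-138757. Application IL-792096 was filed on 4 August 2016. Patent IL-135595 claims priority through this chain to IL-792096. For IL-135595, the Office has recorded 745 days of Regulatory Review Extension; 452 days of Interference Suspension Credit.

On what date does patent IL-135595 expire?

2042-11-13

Earliest priority filing: 4 August 2016.
Base term: 4 August 2016 + 23 years → 4 August 2039.
Regulatory Review Extension: +745 days → 18 August 2041.
Interference Suspension Credit: +452 days → 13 November 2042.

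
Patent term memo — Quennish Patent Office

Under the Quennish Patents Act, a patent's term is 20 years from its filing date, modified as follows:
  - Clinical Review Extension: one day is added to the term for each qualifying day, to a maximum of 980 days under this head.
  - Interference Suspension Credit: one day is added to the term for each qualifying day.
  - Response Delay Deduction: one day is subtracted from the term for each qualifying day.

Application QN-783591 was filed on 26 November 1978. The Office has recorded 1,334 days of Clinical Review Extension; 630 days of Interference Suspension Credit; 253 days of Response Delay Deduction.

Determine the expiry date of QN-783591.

August 14, 2002

Base term: filing date + 20 years → 26 November 1998.
Clinical Review Extension: 1334 days claimed exceeds the 980-day cap, so +980 days → 2 August 2001.
Interference Suspension Credit: +630 days → 24 April 2003.
Response Delay Deduction: −253 days → 14 August 2002.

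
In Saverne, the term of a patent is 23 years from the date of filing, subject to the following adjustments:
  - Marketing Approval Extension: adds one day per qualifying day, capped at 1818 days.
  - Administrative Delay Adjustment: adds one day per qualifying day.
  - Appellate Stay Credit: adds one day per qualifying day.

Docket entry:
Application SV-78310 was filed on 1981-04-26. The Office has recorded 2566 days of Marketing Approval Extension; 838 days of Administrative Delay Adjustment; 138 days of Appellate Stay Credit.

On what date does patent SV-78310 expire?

Base term: filing date + 23 years → 26 April 2004.
Marketing Approval Extension: 2566 days claimed exceeds the 1818-day cap, so +1818 days → 18 April 2009.
Administrative Delay Adjustment: +838 days → 4 August 2011.
Appellate Stay Credit: +138 days → 20 December 2011.

2011-12-20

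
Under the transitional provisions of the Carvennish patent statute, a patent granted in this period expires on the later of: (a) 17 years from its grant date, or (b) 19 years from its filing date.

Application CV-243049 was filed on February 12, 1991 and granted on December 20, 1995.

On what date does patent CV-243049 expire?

(a) grant + 17 years → 20 December 2012.
(b) filing + 19 years → 12 February 2010.
Later of the two: 20 December 2012.

December 20, 2012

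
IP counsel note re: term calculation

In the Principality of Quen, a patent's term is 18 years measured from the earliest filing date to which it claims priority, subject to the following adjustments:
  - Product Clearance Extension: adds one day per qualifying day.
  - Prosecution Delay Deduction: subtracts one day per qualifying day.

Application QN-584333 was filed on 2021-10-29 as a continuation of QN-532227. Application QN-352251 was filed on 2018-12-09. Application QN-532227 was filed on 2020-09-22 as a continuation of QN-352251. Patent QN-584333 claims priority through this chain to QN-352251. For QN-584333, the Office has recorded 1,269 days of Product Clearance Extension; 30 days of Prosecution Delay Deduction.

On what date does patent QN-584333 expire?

2040-05-01

Earliest priority filing: 9 December 2018.
Base term: 9 December 2018 + 18 years → 9 December 2036.
Product Clearance Extension: +1269 days → 31 May 2040.
Prosecution Delay Deduction: −30 days → 1 May 2040.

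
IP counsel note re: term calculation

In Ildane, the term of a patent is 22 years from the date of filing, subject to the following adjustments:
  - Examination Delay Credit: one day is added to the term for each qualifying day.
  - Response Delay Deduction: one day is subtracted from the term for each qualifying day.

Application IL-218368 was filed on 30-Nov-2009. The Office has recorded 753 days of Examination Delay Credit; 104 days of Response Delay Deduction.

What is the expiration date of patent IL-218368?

Base term: filing date + 22 years → 30 November 2031.
Examination Delay Credit: +753 days → 22 December 2033.
Response Delay Deduction: −104 days → 9 September 2033.

September 9, 2033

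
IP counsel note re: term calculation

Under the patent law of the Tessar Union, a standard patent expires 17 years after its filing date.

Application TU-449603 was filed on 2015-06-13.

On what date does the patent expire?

Filing date + 17 years → 13 June 2032.

June 13, 2032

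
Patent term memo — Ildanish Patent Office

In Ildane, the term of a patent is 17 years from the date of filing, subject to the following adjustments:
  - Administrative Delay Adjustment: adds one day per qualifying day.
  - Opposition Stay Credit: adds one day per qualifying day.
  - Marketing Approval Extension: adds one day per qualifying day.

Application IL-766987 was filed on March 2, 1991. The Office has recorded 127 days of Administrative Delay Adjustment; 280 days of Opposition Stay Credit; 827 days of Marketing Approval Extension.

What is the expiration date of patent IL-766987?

July 19, 2011

Base term: filing date + 17 years → 2 March 2008.
Administrative Delay Adjustment: +127 days → 7 July 2008.
Opposition Stay Credit: +280 days → 13 April 2009.
Marketing Approval Extension: +827 days → 19 July 2011.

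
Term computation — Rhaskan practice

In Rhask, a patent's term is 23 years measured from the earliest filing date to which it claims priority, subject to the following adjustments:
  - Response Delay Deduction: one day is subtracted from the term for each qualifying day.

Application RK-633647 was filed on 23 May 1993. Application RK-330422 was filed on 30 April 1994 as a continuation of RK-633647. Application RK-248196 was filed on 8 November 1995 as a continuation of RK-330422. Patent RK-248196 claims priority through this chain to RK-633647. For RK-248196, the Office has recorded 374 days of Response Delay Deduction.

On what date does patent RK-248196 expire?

Earliest priority filing: 23 May 1993.
Base term: 23 May 1993 + 23 years → 23 May 2016.
Response Delay Deduction: −374 days → 15 May 2015.

May 15, 2015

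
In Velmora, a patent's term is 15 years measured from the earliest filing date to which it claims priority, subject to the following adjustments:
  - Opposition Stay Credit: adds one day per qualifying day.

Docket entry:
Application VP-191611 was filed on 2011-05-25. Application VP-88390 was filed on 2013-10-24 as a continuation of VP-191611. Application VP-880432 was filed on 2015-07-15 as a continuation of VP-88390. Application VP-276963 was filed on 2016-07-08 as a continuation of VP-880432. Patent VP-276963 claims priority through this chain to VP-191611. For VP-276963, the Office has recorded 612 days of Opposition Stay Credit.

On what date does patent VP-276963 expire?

Earliest priority filing: 25 May 2011.
Base term: 25 May 2011 + 15 years → 25 May 2026.
Opposition Stay Credit: +612 days → 27 January 2028.

January 27, 2028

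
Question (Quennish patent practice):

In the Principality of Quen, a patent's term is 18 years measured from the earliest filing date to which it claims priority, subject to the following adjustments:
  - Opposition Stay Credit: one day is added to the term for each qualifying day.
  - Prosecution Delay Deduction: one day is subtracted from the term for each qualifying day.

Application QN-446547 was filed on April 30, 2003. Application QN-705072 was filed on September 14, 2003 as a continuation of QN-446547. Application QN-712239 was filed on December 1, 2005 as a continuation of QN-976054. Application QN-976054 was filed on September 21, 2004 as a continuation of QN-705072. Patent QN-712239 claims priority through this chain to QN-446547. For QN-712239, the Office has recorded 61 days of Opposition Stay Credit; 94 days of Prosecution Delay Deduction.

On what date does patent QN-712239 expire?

March 28, 2021

Earliest priority filing: 30 April 2003.
Base term: 30 April 2003 + 18 years → 30 April 2021.
Opposition Stay Credit: +61 days → 30 June 2021.
Prosecution Delay Deduction: −94 days → 28 March 2021.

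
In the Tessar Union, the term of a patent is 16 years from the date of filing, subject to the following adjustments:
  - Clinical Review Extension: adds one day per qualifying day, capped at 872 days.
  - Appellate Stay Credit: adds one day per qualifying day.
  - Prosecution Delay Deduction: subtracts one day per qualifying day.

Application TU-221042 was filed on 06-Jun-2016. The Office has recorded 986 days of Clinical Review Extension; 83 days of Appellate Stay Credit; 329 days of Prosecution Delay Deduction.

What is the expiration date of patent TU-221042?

Base term: filing date + 16 years → 6 June 2032.
Clinical Review Extension: 986 days claimed exceeds the 872-day cap, so +872 days → 26 October 2034.
Appellate Stay Credit: +83 days → 17 January 2035.
Prosecution Delay Deduction: −329 days → 22 February 2034.

February 22, 2034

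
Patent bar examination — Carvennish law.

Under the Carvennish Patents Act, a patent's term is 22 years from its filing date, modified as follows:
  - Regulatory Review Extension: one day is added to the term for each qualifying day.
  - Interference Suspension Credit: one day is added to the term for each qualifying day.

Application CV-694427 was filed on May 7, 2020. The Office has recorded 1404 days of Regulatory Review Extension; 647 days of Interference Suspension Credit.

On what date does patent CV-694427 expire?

Base term: filing date + 22 years → 7 May 2042.
Regulatory Review Extension: +1404 days → 11 March 2046.
Interference Suspension Credit: +647 days → 18 December 2047.

December 18, 2047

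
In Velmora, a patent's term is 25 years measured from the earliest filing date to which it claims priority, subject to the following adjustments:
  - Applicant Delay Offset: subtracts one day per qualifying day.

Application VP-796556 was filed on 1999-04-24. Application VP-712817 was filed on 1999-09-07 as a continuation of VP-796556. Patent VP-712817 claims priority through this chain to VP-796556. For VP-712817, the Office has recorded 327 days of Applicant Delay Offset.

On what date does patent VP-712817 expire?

Earliest priority filing: 24 April 1999.
Base term: 24 April 1999 + 25 years → 24 April 2024.
Applicant Delay Offset: −327 days → 2 June 2023.

2023-06-02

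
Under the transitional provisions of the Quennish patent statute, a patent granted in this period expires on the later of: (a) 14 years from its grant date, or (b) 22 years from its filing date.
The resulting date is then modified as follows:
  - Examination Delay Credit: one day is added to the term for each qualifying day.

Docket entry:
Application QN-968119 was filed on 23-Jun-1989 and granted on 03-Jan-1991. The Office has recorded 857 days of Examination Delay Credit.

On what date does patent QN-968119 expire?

2013-10-27

(a) grant + 14 years → 3 January 2005.
(b) filing + 22 years → 23 June 2011.
Later of the two: 23 June 2011.
Examination Delay Credit: +857 days → 27 October 2013.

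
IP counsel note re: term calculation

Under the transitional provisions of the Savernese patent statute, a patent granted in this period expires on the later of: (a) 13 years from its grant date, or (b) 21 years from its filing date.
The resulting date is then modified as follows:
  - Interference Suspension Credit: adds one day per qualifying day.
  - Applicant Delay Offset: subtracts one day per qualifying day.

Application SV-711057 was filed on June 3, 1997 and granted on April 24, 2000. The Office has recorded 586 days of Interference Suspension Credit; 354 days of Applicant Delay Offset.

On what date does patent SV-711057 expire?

(a) grant + 13 years → 24 April 2013.
(b) filing + 21 years → 3 June 2018.
Later of the two: 3 June 2018.
Interference Suspension Credit: +586 days → 10 January 2020.
Applicant Delay Offset: −354 days → 21 January 2019.

January 21, 2019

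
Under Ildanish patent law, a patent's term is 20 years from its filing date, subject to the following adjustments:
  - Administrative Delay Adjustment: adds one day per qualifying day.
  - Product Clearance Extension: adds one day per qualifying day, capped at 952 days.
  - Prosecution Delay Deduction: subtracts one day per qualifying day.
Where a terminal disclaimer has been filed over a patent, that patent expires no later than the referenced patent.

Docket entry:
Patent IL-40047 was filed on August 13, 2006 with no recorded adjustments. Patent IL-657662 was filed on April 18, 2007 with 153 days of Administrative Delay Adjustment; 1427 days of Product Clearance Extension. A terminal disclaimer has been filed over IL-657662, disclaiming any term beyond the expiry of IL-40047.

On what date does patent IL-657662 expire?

August 13, 2026

Natural term of IL-657662:
  Base: filing + 20 years → 18 April 2027.
  Administrative Delay Adjustment: +153 days → 18 September 2027.
  Product Clearance Extension: 1427 days claimed exceeds the 952-day cap, so +952 days → 27 April 2030.
Expiry of referenced patent IL-40047:
  Base: filing + 20 years → 13 August 2026.
Terminal disclaimer: IL-657662 expires on the earlier of 27 April 2030 and 13 August 2026.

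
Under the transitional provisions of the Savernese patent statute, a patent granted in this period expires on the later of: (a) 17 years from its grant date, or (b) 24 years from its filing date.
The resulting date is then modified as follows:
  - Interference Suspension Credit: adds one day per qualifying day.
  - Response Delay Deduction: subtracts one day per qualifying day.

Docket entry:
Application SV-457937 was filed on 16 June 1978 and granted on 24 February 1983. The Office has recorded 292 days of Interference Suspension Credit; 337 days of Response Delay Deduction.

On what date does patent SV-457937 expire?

(a) grant + 17 years → 24 February 2000.
(b) filing + 24 years → 16 June 2002.
Later of the two: 16 June 2002.
Interference Suspension Credit: +292 days → 4 April 2003.
Response Delay Deduction: −337 days → 2 May 2002.

May 2, 2002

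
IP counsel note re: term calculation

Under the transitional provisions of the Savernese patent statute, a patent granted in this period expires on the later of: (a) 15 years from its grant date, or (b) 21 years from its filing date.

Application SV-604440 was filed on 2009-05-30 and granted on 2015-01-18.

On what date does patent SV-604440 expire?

May 30, 2030

(a) grant + 15 years → 18 January 2030.
(b) filing + 21 years → 30 May 2030.
Later of the two: 30 May 2030.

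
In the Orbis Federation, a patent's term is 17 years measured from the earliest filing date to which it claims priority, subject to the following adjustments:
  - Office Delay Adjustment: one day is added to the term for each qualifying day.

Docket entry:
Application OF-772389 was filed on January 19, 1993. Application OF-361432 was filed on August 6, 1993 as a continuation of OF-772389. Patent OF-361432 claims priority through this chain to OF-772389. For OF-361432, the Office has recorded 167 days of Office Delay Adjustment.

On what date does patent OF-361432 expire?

2010-07-05

Earliest priority filing: 19 January 1993.
Base term: 19 January 1993 + 17 years → 19 January 2010.
Office Delay Adjustment: +167 days → 5 July 2010.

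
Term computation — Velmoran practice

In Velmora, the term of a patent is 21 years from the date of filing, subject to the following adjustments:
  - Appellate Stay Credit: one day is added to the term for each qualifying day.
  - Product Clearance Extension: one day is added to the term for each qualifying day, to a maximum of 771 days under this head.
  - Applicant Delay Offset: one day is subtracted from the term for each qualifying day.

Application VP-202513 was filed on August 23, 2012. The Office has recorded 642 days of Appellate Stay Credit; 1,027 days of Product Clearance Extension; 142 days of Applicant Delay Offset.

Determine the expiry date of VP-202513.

Base term: filing date + 21 years → 23 August 2033.
Appellate Stay Credit: +642 days → 27 May 2035.
Product Clearance Extension: 1027 days claimed exceeds the 771-day cap, so +771 days → 6 July 2037.
Applicant Delay Offset: −142 days → 14 February 2037.

February 14, 2037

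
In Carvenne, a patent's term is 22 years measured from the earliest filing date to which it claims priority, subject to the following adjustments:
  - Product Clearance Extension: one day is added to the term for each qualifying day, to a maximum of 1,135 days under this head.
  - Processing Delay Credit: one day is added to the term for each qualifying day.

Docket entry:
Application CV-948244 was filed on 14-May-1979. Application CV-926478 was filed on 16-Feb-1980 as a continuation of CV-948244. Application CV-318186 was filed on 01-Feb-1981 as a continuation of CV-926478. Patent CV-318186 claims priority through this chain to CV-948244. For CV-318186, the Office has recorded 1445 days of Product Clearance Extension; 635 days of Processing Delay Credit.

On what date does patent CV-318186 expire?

March 19, 2006

Earliest priority filing: 14 May 1979.
Base term: 14 May 1979 + 22 years → 14 May 2001.
Product Clearance Extension: 1445 days claimed exceeds the 1135-day cap, so +1135 days → 22 June 2004.
Processing Delay Credit: +635 days → 19 March 2006.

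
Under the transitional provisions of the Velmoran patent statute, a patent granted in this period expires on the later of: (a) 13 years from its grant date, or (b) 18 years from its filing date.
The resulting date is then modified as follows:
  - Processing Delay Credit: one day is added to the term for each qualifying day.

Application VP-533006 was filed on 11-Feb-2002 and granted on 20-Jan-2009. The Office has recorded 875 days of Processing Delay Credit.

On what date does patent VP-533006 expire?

(a) grant + 13 years → 20 January 2022.
(b) filing + 18 years → 11 February 2020.
Later of the two: 20 January 2022.
Processing Delay Credit: +875 days → 13 June 2024.

2024-06-13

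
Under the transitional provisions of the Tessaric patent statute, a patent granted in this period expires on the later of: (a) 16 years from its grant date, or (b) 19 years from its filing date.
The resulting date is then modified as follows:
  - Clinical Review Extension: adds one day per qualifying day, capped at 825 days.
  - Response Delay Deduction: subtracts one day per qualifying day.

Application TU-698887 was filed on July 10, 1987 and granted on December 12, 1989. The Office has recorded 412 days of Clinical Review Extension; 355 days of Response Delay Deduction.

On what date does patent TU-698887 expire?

(a) grant + 16 years → 12 December 2005.
(b) filing + 19 years → 10 July 2006.
Later of the two: 10 July 2006.
Clinical Review Extension: 412 days (within the 825-day cap) → +412 days → 26 August 2007.
Response Delay Deduction: −355 days → 5 September 2006.

2006-09-05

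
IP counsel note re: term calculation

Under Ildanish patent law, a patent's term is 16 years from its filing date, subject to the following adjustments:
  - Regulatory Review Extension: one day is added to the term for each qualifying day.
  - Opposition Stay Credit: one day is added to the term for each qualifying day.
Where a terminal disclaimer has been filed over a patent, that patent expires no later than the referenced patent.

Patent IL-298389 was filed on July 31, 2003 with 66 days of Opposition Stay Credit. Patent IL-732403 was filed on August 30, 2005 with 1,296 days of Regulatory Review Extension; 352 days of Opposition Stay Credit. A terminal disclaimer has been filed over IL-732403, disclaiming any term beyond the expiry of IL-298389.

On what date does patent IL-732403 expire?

October 5, 2019

Natural term of IL-732403:
  Base: filing + 16 years → 30 August 2021.
  Regulatory Review Extension: +1296 days → 18 March 2025.
  Opposition Stay Credit: +352 days → 5 March 2026.
Expiry of referenced patent IL-298389:
  Base: filing + 16 years → 31 July 2019.
  Opposition Stay Credit: +66 days → 5 October 2019.
Terminal disclaimer: IL-732403 expires on the earlier of 5 March 2026 and 5 October 2019.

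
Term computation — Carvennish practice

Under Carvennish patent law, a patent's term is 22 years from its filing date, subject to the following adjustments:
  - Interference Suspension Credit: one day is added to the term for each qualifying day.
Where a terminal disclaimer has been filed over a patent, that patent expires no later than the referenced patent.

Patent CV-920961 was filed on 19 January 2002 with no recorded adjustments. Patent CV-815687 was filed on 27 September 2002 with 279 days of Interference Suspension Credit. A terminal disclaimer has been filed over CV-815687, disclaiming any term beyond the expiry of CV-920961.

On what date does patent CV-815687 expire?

Natural term of CV-815687:
  Base: filing + 22 years → 27 September 2024.
  Interference Suspension Credit: +279 days → 3 July 2025.
Expiry of referenced patent CV-920961:
  Base: filing + 22 years → 19 January 2024.
Terminal disclaimer: CV-815687 expires on the earlier of 3 July 2025 and 19 January 2024.

2024-01-19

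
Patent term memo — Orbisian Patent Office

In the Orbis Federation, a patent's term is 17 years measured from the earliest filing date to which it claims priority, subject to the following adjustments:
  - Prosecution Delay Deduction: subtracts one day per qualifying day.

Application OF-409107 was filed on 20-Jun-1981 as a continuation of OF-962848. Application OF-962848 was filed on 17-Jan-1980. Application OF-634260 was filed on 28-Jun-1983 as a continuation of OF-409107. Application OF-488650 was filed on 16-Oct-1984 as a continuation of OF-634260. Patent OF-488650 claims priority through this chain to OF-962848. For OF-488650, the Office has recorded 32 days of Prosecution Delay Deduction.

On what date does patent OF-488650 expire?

Earliest priority filing: 17 January 1980.
Base term: 17 January 1980 + 17 years → 17 January 1997.
Prosecution Delay Deduction: −32 days → 16 December 1996.

December 16, 1996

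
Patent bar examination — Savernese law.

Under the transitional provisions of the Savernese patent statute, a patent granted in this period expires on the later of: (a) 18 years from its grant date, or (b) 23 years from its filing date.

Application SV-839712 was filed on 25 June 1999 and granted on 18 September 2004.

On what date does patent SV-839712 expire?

(a) grant + 18 years → 18 September 2022.
(b) filing + 23 years → 25 June 2022.
Later of the two: 18 September 2022.

2022-09-18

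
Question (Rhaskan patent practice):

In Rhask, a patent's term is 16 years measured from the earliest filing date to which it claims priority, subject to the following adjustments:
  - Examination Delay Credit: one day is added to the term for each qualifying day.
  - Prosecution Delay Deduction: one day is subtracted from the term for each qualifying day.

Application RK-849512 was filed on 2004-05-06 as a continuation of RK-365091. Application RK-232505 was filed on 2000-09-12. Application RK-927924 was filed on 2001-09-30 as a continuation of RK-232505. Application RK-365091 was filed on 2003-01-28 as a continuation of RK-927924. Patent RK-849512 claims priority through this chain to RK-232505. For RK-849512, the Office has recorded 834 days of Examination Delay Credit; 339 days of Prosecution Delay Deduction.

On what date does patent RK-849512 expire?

January 20, 2018

Earliest priority filing: 12 September 2000.
Base term: 12 September 2000 + 16 years → 12 September 2016.
Examination Delay Credit: +834 days → 25 December 2018.
Prosecution Delay Deduction: −339 days → 20 January 2018.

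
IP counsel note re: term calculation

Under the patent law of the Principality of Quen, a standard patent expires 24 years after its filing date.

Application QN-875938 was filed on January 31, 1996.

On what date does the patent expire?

2020-01-31

Filing date + 24 years → 31 January 2020.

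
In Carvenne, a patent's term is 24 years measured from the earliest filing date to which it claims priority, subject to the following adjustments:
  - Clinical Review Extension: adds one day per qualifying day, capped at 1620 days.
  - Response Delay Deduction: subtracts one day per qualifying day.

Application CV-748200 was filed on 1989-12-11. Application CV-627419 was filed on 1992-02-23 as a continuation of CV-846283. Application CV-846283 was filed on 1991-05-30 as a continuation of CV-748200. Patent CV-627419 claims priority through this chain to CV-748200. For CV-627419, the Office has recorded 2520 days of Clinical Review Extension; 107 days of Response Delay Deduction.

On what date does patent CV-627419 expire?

2018-02-01

Earliest priority filing: 11 December 1989.
Base term: 11 December 1989 + 24 years → 11 December 2013.
Clinical Review Extension: 2520 days claimed exceeds the 1620-day cap, so +1620 days → 19 May 2018.
Response Delay Deduction: −107 days → 1 February 2018.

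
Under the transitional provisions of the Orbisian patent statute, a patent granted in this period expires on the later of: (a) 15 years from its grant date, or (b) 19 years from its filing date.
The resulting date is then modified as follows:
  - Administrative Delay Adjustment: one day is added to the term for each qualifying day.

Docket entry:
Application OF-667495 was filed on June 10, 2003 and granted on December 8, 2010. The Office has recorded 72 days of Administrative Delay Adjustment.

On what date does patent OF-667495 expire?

February 18, 2026

(a) grant + 15 years → 8 December 2025.
(b) filing + 19 years → 10 June 2022.
Later of the two: 8 December 2025.
Administrative Delay Adjustment: +72 days → 18 February 2026.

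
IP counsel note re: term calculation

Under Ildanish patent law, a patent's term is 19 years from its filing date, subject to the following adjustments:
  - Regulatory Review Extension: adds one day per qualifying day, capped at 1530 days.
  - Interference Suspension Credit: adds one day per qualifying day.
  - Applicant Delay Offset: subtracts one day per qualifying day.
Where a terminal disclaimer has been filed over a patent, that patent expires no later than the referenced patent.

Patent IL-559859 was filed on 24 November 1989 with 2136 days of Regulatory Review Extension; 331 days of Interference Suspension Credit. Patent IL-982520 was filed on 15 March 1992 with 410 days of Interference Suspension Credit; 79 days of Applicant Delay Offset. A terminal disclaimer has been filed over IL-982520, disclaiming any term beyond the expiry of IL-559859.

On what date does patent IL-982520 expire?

Natural term of IL-982520:
  Base: filing + 19 years → 15 March 2011.
  Interference Suspension Credit: +410 days → 28 April 2012.
  Applicant Delay Offset: −79 days → 9 February 2012.
Expiry of referenced patent IL-559859:
  Base: filing + 19 years → 24 November 2008.
  Regulatory Review Extension: 2136 days claimed exceeds the 1530-day cap, so +1530 days → 1 February 2013.
  Interference Suspension Credit: +331 days → 29 December 2013.
Terminal disclaimer: IL-982520 expires on the earlier of 9 February 2012 and 29 December 2013.

February 9, 2012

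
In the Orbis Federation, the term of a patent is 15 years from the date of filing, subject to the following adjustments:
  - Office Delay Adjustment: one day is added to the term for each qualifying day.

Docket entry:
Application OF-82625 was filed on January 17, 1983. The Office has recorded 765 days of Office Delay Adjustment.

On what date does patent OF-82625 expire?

Base term: filing date + 15 years → 17 January 1998.
Office Delay Adjustment: +765 days → 21 February 2000.

2000-02-21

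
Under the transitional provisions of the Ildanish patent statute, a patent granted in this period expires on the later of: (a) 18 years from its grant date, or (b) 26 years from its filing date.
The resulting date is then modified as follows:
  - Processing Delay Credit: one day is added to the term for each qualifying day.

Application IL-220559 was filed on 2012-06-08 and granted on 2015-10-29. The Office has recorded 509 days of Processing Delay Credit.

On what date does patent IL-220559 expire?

(a) grant + 18 years → 29 October 2033.
(b) filing + 26 years → 8 June 2038.
Later of the two: 8 June 2038.
Processing Delay Credit: +509 days → 30 October 2039.

2039-10-30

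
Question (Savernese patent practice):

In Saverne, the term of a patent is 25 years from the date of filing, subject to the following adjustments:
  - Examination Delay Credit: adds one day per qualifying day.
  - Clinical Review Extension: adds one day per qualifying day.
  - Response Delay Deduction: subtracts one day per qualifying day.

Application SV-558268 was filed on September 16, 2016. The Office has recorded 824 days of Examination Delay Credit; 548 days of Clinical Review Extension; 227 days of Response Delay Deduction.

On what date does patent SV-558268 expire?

2044-11-04

Base term: filing date + 25 years → 16 September 2041.
Examination Delay Credit: +824 days → 19 December 2043.
Clinical Review Extension: +548 days → 19 June 2045.
Response Delay Deduction: −227 days → 4 November 2044.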